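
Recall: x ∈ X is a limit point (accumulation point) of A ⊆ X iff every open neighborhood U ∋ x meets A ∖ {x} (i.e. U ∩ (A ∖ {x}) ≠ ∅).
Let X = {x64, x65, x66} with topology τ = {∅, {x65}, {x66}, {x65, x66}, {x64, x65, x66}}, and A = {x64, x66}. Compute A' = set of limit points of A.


A' = {x64}

For each x ∈ X, list the open sets U ∈ τ with x ∈ U, then check whether U ∩ (A ∖ {x}) ≠ ∅ for every such U.
  x = x64: opens ∋ x are {x64, x65, x66}; each meets A ∖ {x64}, so x IS a limit point.
  x = x65: open {x65} ∋ x has {x65} ∩ (A ∖ {x65}) = ∅, so x is NOT a limit point.
  x = x66: open {x66} ∋ x has {x66} ∩ (A ∖ {x66}) = ∅, so x is NOT a limit point.
Collecting: A' = {x64}.


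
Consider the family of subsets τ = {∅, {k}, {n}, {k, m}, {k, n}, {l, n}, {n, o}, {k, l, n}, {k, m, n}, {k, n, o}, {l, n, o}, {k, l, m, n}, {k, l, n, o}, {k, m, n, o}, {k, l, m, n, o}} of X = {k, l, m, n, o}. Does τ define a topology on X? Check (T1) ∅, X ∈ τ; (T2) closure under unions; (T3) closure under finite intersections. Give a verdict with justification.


τ IS a topology on X.

Axiom (T1): ∅ ∈ τ? Yes; X ∈ τ? Yes.
Axiom (T2/T3): check pairwise unions and intersections of members of τ.
All pairwise intersections and unions checked — each lies in τ. Therefore τ satisfies (T1), (T2), (T3): it IS a topology on X.


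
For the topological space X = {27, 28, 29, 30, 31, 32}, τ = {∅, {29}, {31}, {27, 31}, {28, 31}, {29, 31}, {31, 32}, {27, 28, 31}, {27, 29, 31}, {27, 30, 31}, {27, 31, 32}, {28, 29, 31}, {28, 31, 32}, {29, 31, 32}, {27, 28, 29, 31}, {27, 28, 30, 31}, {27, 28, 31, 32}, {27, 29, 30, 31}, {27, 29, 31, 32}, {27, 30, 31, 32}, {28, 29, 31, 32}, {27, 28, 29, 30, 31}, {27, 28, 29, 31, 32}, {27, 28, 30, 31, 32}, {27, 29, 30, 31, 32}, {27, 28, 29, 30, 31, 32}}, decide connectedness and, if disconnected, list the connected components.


(X, τ) is disconnected; components = [{29}, {27, 28, 30, 31, 32}].

Find clopen sets (U ∈ τ with X ∖ U ∈ τ):
  U = ∅, X ∖ U = {27, 28, 29, 30, 31, 32} — both open, so U is clopen.
  U = {29}, X ∖ U = {27, 28, 30, 31, 32} — both open, so U is clopen.
  U = {27, 28, 30, 31, 32}, X ∖ U = {29} — both open, so U is clopen.
  U = {27, 28, 29, 30, 31, 32}, X ∖ U = ∅ — both open, so U is clopen.
Nontrivial clopen(s) exist: e.g. {27, 28, 30, 31, 32}. So (X, τ) is disconnected.
Compute connected components by grouping points that agree on all clopens:
  component: {29}
  component: {27, 28, 30, 31, 32}


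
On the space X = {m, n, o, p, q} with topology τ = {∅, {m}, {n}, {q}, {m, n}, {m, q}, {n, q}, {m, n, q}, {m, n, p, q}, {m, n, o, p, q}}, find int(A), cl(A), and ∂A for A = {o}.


int(A) = ∅, cl(A) = {o}, ∂A = {o}.

Closed sets in (X, τ) are complements of opens:
  closed(X, τ) = {∅, {o}, {o, p}, {m, o, p}, {n, o, p}, {o, p, q}, {m, n, o, p}, {m, o, p, q}, {n, o, p, q}, {m, n, o, p, q}}.
int(A) = ⋃ {U ∈ τ : U ⊆ A}. Opens contained in A: ∅.
Taking the union of these: int(A) = ∅.
cl(A) = ⋂ {C closed : A ⊆ C}. Closed sets containing A: {o}, {o, p}, {m, o, p}, {n, o, p}, {o, p, q}, {m, n, o, p}, {m, o, p, q}, {n, o, p, q}, {m, n, o, p, q}.
Intersecting these: cl(A) = {o}.
∂A = cl(A) ∖ int(A) = {o} ∖ ∅ = {o}.


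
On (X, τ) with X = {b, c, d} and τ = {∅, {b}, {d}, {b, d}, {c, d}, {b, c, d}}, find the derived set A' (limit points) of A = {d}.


A' = {c}

For each x ∈ X, list the open sets U ∈ τ with x ∈ U, then check whether U ∩ (A ∖ {x}) ≠ ∅ for every such U.
  x = b: open {b} ∋ x has {b} ∩ (A ∖ {b}) = ∅, so x is NOT a limit point.
  x = c: opens ∋ x are {c, d}, {b, c, d}; each meets A ∖ {c}, so x IS a limit point.
  x = d: open {d} ∋ x has {d} ∩ (A ∖ {d}) = ∅, so x is NOT a limit point.
Collecting: A' = {c}.


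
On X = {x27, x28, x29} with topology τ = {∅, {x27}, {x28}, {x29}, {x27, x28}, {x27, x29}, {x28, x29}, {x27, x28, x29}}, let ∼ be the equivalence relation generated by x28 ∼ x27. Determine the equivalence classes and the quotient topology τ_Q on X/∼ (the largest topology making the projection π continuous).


X/∼ = {[x27=x28], [x29]}; |τ_Q| = 4.

Equivalence classes: [x27=x28], [x29].
Quotient map π: X → X/∼ sends x27 ↦ [x27=x28], x28 ↦ [x27=x28], x29 ↦ [x29].
For each subset V ⊆ X/∼, compute π^{-1}(V) ⊆ X and check whether π^{-1}(V) ∈ τ. V is open in τ_Q iff π^{-1}(V) ∈ τ.
  V = {}: π^{-1}(V) = ∅ ∈ τ ✓.
  V = {[x27=x28]}: π^{-1}(V) = {x27, x28} ∈ τ ✓.
  V = {[x29]}: π^{-1}(V) = {x29} ∈ τ ✓.
  V = {[x27=x28], [x29]}: π^{-1}(V) = {x27, x28, x29} ∈ τ ✓.
Open sets in the quotient: τ_Q = {{}, {[x27=x28]}, {[x29]}, {[x27=x28], [x29]}} (4 elements).


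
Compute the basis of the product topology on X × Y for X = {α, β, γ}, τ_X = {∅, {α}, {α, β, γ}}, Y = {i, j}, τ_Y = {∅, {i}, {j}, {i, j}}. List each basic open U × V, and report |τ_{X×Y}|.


Basis B = {∅ × ∅, {α} × {i}, {α} × {j}, {α} × {i, j}, {α, β, γ} × {i}, {α, β, γ} × {j}, {α, β, γ} × {i, j}}; |τ_{X×Y}| = 9.

Enumerate products U × V with U ∈ τ_X, V ∈ τ_Y (deduplicated):
  ∅ × ∅ = {} (∅)
  {α} × {i} = {(α,i)}
  {α} × {j} = {(α,j)}
  {α} × {i, j} = {(α,i), (α,j)}
  {α, β, γ} × {i} = {(α,i), (β,i), (γ,i)}
  {α, β, γ} × {j} = {(α,j), (β,j), (γ,j)}
  {α, β, γ} × {i, j} = {(α,i), (α,j), (β,i), (β,j), (γ,i), (γ,j)}
These 7 distinct sets form the basis B.
Close under arbitrary unions to get τ_{X×Y}; counting gives |τ_{X×Y}| = 9.


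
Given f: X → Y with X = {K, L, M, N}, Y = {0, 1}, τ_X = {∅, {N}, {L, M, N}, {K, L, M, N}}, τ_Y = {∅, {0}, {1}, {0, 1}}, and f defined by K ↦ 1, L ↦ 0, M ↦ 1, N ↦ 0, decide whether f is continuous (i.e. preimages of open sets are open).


f is NOT continuous.

Compute f^{-1}(U) for each U ∈ τ_Y:
  U = ∅: f^{-1}(U) = ∅ ∈ τ_X ✓.
  U = {0}: f^{-1}(U) = {L, N} ∉ τ_X ✗.
  U = {1}: f^{-1}(U) = {K, M} ∉ τ_X ✗.
  U = {0, 1}: f^{-1}(U) = {K, L, M, N} ∈ τ_X ✓.
Found U = {0} with f^{-1}(U) = {L, N} not in τ_X. Therefore f is NOT continuous.


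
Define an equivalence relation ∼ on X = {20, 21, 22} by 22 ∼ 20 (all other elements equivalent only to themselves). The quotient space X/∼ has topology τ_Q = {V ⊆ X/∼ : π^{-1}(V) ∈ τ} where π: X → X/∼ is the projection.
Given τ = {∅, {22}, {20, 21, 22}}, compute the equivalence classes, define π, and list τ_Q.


X/∼ = {[20=22], [21]}; |τ_Q| = 2.

Equivalence classes: [20=22], [21].
Quotient map π: X → X/∼ sends 20 ↦ [20=22], 21 ↦ [21], 22 ↦ [20=22].
For each subset V ⊆ X/∼, compute π^{-1}(V) ⊆ X and check whether π^{-1}(V) ∈ τ. V is open in τ_Q iff π^{-1}(V) ∈ τ.
  V = {}: π^{-1}(V) = ∅ ∈ τ ✓.
  V = {[20=22]}: π^{-1}(V) = {20, 22} ∉ τ ✗.
  V = {[21]}: π^{-1}(V) = {21} ∉ τ ✗.
  V = {[20=22], [21]}: π^{-1}(V) = {20, 21, 22} ∈ τ ✓.
Open sets in the quotient: τ_Q = {{}, {[20=22], [21]}} (2 elements).


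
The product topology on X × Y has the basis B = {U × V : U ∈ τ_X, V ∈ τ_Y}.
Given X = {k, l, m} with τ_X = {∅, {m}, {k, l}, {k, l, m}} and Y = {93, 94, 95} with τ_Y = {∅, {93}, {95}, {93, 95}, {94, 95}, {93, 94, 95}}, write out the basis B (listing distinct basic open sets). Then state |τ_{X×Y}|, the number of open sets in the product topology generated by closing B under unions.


Basis B = {∅ × ∅, {m} × {93}, {m} × {95}, {k, l} × {93}, {k, l} × {95}, {m} × {93, 95}, {m} × {94, 95}, {k, l, m} × {93}, {k, l, m} × {95}, {m} × {93, 94, 95}, {k, l} × {93, 95}, {k, l} × {94, 95}, {k, l} × {93, 94, 95}, {k, l, m} × {93, 95}, {k, l, m} × {94, 95}, {k, l, m} × {93, 94, 95}}; |τ_{X×Y}| = 36.

Enumerate products U × V with U ∈ τ_X, V ∈ τ_Y (deduplicated):
  ∅ × ∅ = {} (∅)
  {m} × {93} = {(m,93)}
  {m} × {95} = {(m,95)}
  {k, l} × {93} = {(k,93), (l,93)}
  {k, l} × {95} = {(k,95), (l,95)}
  {m} × {93, 95} = {(m,93), (m,95)}
  {m} × {94, 95} = {(m,94), (m,95)}
  {k, l, m} × {93} = {(k,93), (l,93), (m,93)}
  {k, l, m} × {95} = {(k,95), (l,95), (m,95)}
  {m} × {93, 94, 95} = {(m,93), (m,94), (m,95)}
  {k, l} × {93, 95} = {(k,93), (k,95), (l,93), (l,95)}
  {k, l} × {94, 95} = {(k,94), (k,95), (l,94), (l,95)}
  {k, l} × {93, 94, 95} = {(k,93), (k,94), (k,95), (l,93), (l,94), (l,95)}
  {k, l, m} × {93, 95} = {(k,93), (k,95), (l,93), (l,95), (m,93), (m,95)}
  {k, l, m} × {94, 95} = {(k,94), (k,95), (l,94), (l,95), (m,94), (m,95)}
  {k, l, m} × {93, 94, 95} = {(k,93), (k,94), (k,95), (l,93), (l,94), (l,95), (m,93), (m,94), (m,95)}
These 16 distinct sets form the basis B.
Close under arbitrary unions to get τ_{X×Y}; counting gives |τ_{X×Y}| = 36.


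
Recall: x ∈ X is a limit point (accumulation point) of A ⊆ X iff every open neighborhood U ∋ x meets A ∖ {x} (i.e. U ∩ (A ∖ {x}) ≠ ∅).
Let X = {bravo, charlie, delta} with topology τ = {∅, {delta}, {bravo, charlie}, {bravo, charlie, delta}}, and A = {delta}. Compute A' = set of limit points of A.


A' = ∅

For each x ∈ X, list the open sets U ∈ τ with x ∈ U, then check whether U ∩ (A ∖ {x}) ≠ ∅ for every such U.
  x = bravo: open {bravo, charlie} ∋ x has {bravo, charlie} ∩ (A ∖ {bravo}) = ∅, so x is NOT a limit point.
  x = charlie: open {bravo, charlie} ∋ x has {bravo, charlie} ∩ (A ∖ {charlie}) = ∅, so x is NOT a limit point.
  x = delta: open {delta} ∋ x has {delta} ∩ (A ∖ {delta}) = ∅, so x is NOT a limit point.
Collecting: A' = ∅.


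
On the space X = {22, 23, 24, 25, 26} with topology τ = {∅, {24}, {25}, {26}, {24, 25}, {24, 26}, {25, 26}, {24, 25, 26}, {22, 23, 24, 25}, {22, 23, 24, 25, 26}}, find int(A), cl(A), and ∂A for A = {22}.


int(A) = ∅, cl(A) = {22, 23}, ∂A = {22, 23}.

Closed sets in (X, τ) are complements of opens:
  closed(X, τ) = {∅, {26}, {22, 23}, {22, 23, 24}, {22, 23, 25}, {22, 23, 26}, {22, 23, 24, 25}, {22, 23, 24, 26}, {22, 23, 25, 26}, {22, 23, 24, 25, 26}}.
int(A) = ⋃ {U ∈ τ : U ⊆ A}. Opens contained in A: ∅.
Taking the union of these: int(A) = ∅.
cl(A) = ⋂ {C closed : A ⊆ C}. Closed sets containing A: {22, 23}, {22, 23, 24}, {22, 23, 25}, {22, 23, 26}, {22, 23, 24, 25}, {22, 23, 24, 26}, {22, 23, 25, 26}, {22, 23, 24, 25, 26}.
Intersecting these: cl(A) = {22, 23}.
∂A = cl(A) ∖ int(A) = {22, 23} ∖ ∅ = {22, 23}.


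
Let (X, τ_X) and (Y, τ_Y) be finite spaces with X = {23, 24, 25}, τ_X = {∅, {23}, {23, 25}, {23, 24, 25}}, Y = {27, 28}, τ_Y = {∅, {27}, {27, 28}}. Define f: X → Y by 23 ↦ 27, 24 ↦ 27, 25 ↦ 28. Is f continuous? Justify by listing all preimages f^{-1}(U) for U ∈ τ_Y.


f is NOT continuous.

Compute f^{-1}(U) for each U ∈ τ_Y:
  U = ∅: f^{-1}(U) = ∅ ∈ τ_X ✓.
  U = {27}: f^{-1}(U) = {23, 24} ∉ τ_X ✗.
  U = {27, 28}: f^{-1}(U) = {23, 24, 25} ∈ τ_X ✓.
Found U = {27} with f^{-1}(U) = {23, 24} not in τ_X. Therefore f is NOT continuous.


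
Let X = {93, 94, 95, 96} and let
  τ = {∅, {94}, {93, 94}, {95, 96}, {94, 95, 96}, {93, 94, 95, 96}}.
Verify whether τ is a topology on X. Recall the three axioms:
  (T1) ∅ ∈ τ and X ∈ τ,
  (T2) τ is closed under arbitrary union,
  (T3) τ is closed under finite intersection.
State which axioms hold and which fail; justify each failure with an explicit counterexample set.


τ IS a topology on X.

Axiom (T1): ∅ ∈ τ? Yes; X ∈ τ? Yes.
Axiom (T2/T3): check pairwise unions and intersections of members of τ.
All pairwise intersections and unions checked — each lies in τ. Therefore τ satisfies (T1), (T2), (T3): it IS a topology on X.


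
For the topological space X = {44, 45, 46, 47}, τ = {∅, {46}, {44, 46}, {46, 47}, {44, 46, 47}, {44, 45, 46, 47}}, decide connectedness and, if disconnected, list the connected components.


(X, τ) is connected.

Find clopen sets (U ∈ τ with X ∖ U ∈ τ):
  U = ∅, X ∖ U = {44, 45, 46, 47} — both open, so U is clopen.
  U = {44, 45, 46, 47}, X ∖ U = ∅ — both open, so U is clopen.
Only trivial clopens (∅ and X) exist, so (X, τ) is connected.
Compute connected components by grouping points that agree on all clopens:
  component: {44, 45, 46, 47}


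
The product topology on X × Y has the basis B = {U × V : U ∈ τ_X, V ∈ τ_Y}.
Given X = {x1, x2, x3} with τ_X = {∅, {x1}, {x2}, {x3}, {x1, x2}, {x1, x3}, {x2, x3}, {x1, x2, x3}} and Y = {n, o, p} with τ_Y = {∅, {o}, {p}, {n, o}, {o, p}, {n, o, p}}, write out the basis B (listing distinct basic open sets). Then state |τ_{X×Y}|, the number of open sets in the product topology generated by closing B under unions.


Basis B = {∅ × ∅, {x1} × {o}, {x1} × {p}, {x2} × {o}, {x2} × {p}, {x3} × {o}, {x3} × {p}, {x1} × {n, o}, {x1} × {o, p}, {x1, x2} × {o}, {x1, x3} × {o}, {x1, x2} × {p}, {x1, x3} × {p}, {x2} × {n, o}, {x2} × {o, p}, {x2, x3} × {o}, {x2, x3} × {p}, {x3} × {n, o}, {x3} × {o, p}, {x1} × {n, o, p}, {x1, x2, x3} × {o}, {x1, x2, x3} × {p}, {x2} × {n, o, p}, {x3} × {n, o, p}, {x1, x2} × {n, o}, {x1, x3} × {n, o}, {x1, x2} × {o, p}, {x1, x3} × {o, p}, {x2, x3} × {n, o}, {x2, x3} × {o, p}, {x1, x2} × {n, o, p}, {x1, x3} × {n, o, p}, {x1, x2, x3} × {n, o}, {x1, x2, x3} × {o, p}, {x2, x3} × {n, o, p}, {x1, x2, x3} × {n, o, p}}; |τ_{X×Y}| = 216.

Enumerate products U × V with U ∈ τ_X, V ∈ τ_Y (deduplicated):
  ∅ × ∅ = {} (∅)
  {x1} × {o} = {(x1,o)}
  {x1} × {p} = {(x1,p)}
  {x2} × {o} = {(x2,o)}
  {x2} × {p} = {(x2,p)}
  {x3} × {o} = {(x3,o)}
  {x3} × {p} = {(x3,p)}
  {x1} × {n, o} = {(x1,n), (x1,o)}
  {x1} × {o, p} = {(x1,o), (x1,p)}
  {x1, x2} × {o} = {(x1,o), (x2,o)}
  {x1, x3} × {o} = {(x1,o), (x3,o)}
  {x1, x2} × {p} = {(x1,p), (x2,p)}
  {x1, x3} × {p} = {(x1,p), (x3,p)}
  {x2} × {n, o} = {(x2,n), (x2,o)}
  {x2} × {o, p} = {(x2,o), (x2,p)}
  {x2, x3} × {o} = {(x2,o), (x3,o)}
  {x2, x3} × {p} = {(x2,p), (x3,p)}
  {x3} × {n, o} = {(x3,n), (x3,o)}
  {x3} × {o, p} = {(x3,o), (x3,p)}
  {x1} × {n, o, p} = {(x1,n), (x1,o), (x1,p)}
  {x1, x2, x3} × {o} = {(x1,o), (x2,o), (x3,o)}
  {x1, x2, x3} × {p} = {(x1,p), (x2,p), (x3,p)}
  {x2} × {n, o, p} = {(x2,n), (x2,o), (x2,p)}
  {x3} × {n, o, p} = {(x3,n), (x3,o), (x3,p)}
  {x1, x2} × {n, o} = {(x1,n), (x1,o), (x2,n), (x2,o)}
  {x1, x3} × {n, o} = {(x1,n), (x1,o), (x3,n), (x3,o)}
  {x1, x2} × {o, p} = {(x1,o), (x1,p), (x2,o), (x2,p)}
  {x1, x3} × {o, p} = {(x1,o), (x1,p), (x3,o), (x3,p)}
  {x2, x3} × {n, o} = {(x2,n), (x2,o), (x3,n), (x3,o)}
  {x2, x3} × {o, p} = {(x2,o), (x2,p), (x3,o), (x3,p)}
  {x1, x2} × {n, o, p} = {(x1,n), (x1,o), (x1,p), (x2,n), (x2,o), (x2,p)}
  {x1, x3} × {n, o, p} = {(x1,n), (x1,o), (x1,p), (x3,n), (x3,o), (x3,p)}
  {x1, x2, x3} × {n, o} = {(x1,n), (x1,o), (x2,n), (x2,o), (x3,n), (x3,o)}
  {x1, x2, x3} × {o, p} = {(x1,o), (x1,p), (x2,o), (x2,p), (x3,o), (x3,p)}
  {x2, x3} × {n, o, p} = {(x2,n), (x2,o), (x2,p), (x3,n), (x3,o), (x3,p)}
  {x1, x2, x3} × {n, o, p} = {(x1,n), (x1,o), (x1,p), (x2,n), (x2,o), (x2,p), (x3,n), (x3,o), (x3,p)}
These 36 distinct sets form the basis B.
Close under arbitrary unions to get τ_{X×Y}; counting gives |τ_{X×Y}| = 216.


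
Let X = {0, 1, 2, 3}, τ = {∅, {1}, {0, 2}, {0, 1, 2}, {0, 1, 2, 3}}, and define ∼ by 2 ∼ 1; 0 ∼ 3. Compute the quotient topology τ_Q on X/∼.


X/∼ = {[0=3], [1=2]}; |τ_Q| = 2.

Equivalence classes: [0=3], [1=2].
Quotient map π: X → X/∼ sends 0 ↦ [0=3], 1 ↦ [1=2], 2 ↦ [1=2], 3 ↦ [0=3].
For each subset V ⊆ X/∼, compute π^{-1}(V) ⊆ X and check whether π^{-1}(V) ∈ τ. V is open in τ_Q iff π^{-1}(V) ∈ τ.
  V = {}: π^{-1}(V) = ∅ ∈ τ ✓.
  V = {[0=3]}: π^{-1}(V) = {0, 3} ∉ τ ✗.
  V = {[1=2]}: π^{-1}(V) = {1, 2} ∉ τ ✗.
  V = {[0=3], [1=2]}: π^{-1}(V) = {0, 1, 2, 3} ∈ τ ✓.
Open sets in the quotient: τ_Q = {{}, {[0=3], [1=2]}} (2 elements).


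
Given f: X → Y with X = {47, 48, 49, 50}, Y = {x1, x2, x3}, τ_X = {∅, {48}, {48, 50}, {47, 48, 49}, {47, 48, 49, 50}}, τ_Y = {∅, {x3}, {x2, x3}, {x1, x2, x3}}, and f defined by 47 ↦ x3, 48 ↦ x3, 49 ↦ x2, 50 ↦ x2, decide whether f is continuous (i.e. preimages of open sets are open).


f is NOT continuous.

Compute f^{-1}(U) for each U ∈ τ_Y:
  U = ∅: f^{-1}(U) = ∅ ∈ τ_X ✓.
  U = {x3}: f^{-1}(U) = {47, 48} ∉ τ_X ✗.
  U = {x2, x3}: f^{-1}(U) = {47, 48, 49, 50} ∈ τ_X ✓.
  U = {x1, x2, x3}: f^{-1}(U) = {47, 48, 49, 50} ∈ τ_X ✓.
Found U = {x3} with f^{-1}(U) = {47, 48} not in τ_X. Therefore f is NOT continuous.


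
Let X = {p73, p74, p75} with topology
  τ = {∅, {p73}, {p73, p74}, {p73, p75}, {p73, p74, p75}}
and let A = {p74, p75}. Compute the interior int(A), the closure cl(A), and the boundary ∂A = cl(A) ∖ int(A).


int(A) = ∅, cl(A) = {p74, p75}, ∂A = {p74, p75}.

Closed sets in (X, τ) are complements of opens:
  closed(X, τ) = {∅, {p74}, {p75}, {p74, p75}, {p73, p74, p75}}.
int(A) = ⋃ {U ∈ τ : U ⊆ A}. Opens contained in A: ∅.
Taking the union of these: int(A) = ∅.
cl(A) = ⋂ {C closed : A ⊆ C}. Closed sets containing A: {p74, p75}, {p73, p74, p75}.
Intersecting these: cl(A) = {p74, p75}.
∂A = cl(A) ∖ int(A) = {p74, p75} ∖ ∅ = {p74, p75}.


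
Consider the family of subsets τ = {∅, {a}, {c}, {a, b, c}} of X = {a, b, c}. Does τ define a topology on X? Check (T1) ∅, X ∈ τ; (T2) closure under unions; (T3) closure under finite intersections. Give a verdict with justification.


τ is NOT a topology on X.

Axiom (T1): ∅ ∈ τ? Yes; X ∈ τ? Yes.
Axiom (T2/T3): check pairwise unions and intersections of members of τ.
Counterexample for (T2): {a} ∪ {c} = {a, c} ∉ τ. Therefore τ is NOT a topology.


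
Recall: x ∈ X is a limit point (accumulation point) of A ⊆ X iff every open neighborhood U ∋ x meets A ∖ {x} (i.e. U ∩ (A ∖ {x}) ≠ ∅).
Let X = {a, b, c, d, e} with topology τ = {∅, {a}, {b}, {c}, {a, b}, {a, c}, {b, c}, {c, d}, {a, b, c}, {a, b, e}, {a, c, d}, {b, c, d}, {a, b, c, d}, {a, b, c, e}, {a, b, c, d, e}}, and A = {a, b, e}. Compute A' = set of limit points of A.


A' = {e}

For each x ∈ X, list the open sets U ∈ τ with x ∈ U, then check whether U ∩ (A ∖ {x}) ≠ ∅ for every such U.
  x = a: open {a} ∋ x has {a} ∩ (A ∖ {a}) = ∅, so x is NOT a limit point.
  x = b: open {b} ∋ x has {b} ∩ (A ∖ {b}) = ∅, so x is NOT a limit point.
  x = c: open {c} ∋ x has {c} ∩ (A ∖ {c}) = ∅, so x is NOT a limit point.
  x = d: open {c, d} ∋ x has {c, d} ∩ (A ∖ {d}) = ∅, so x is NOT a limit point.
  x = e: opens ∋ x are {a, b, e}, {a, b, c, e}, {a, b, c, d, e}; each meets A ∖ {e}, so x IS a limit point.
Collecting: A' = {e}.


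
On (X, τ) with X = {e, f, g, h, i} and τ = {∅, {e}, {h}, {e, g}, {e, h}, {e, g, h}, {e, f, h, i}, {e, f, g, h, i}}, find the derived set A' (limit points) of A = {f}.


A' = {i}

For each x ∈ X, list the open sets U ∈ τ with x ∈ U, then check whether U ∩ (A ∖ {x}) ≠ ∅ for every such U.
  x = e: open {e} ∋ x has {e} ∩ (A ∖ {e}) = ∅, so x is NOT a limit point.
  x = f: open {e, f, h, i} ∋ x has {e, f, h, i} ∩ (A ∖ {f}) = ∅, so x is NOT a limit point.
  x = g: open {e, g} ∋ x has {e, g} ∩ (A ∖ {g}) = ∅, so x is NOT a limit point.
  x = h: open {h} ∋ x has {h} ∩ (A ∖ {h}) = ∅, so x is NOT a limit point.
  x = i: opens ∋ x are {e, f, h, i}, {e, f, g, h, i}; each meets A ∖ {i}, so x IS a limit point.
Collecting: A' = {i}.


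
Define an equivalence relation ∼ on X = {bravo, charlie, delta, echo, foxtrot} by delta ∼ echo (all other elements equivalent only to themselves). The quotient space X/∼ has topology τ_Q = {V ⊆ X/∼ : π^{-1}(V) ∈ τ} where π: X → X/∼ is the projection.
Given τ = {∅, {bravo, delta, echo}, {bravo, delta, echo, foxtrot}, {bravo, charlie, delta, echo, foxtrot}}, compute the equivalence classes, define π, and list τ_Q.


X/∼ = {[bravo], [charlie], [delta=echo], [foxtrot]}; |τ_Q| = 4.

Equivalence classes: [bravo], [charlie], [delta=echo], [foxtrot].
Quotient map π: X → X/∼ sends bravo ↦ [bravo], charlie ↦ [charlie], delta ↦ [delta=echo], echo ↦ [delta=echo], foxtrot ↦ [foxtrot].
For each subset V ⊆ X/∼, compute π^{-1}(V) ⊆ X and check whether π^{-1}(V) ∈ τ. V is open in τ_Q iff π^{-1}(V) ∈ τ.
  V = {}: π^{-1}(V) = ∅ ∈ τ ✓.
  V = {[bravo]}: π^{-1}(V) = {bravo} ∉ τ ✗.
  V = {[charlie]}: π^{-1}(V) = {charlie} ∉ τ ✗.
  V = {[bravo], [charlie]}: π^{-1}(V) = {bravo, charlie} ∉ τ ✗.
  V = {[delta=echo]}: π^{-1}(V) = {delta, echo} ∉ τ ✗.
  V = {[bravo], [delta=echo]}: π^{-1}(V) = {bravo, delta, echo} ∈ τ ✓.
  V = {[charlie], [delta=echo]}: π^{-1}(V) = {charlie, delta, echo} ∉ τ ✗.
  V = {[bravo], [charlie], [delta=echo]}: π^{-1}(V) = {bravo, charlie, delta, echo} ∉ τ ✗.
  V = {[foxtrot]}: π^{-1}(V) = {foxtrot} ∉ τ ✗.
  V = {[bravo], [foxtrot]}: π^{-1}(V) = {bravo, foxtrot} ∉ τ ✗.
  V = {[charlie], [foxtrot]}: π^{-1}(V) = {charlie, foxtrot} ∉ τ ✗.
  V = {[bravo], [charlie], [foxtrot]}: π^{-1}(V) = {bravo, charlie, foxtrot} ∉ τ ✗.
  V = {[delta=echo], [foxtrot]}: π^{-1}(V) = {delta, echo, foxtrot} ∉ τ ✗.
  V = {[bravo], [delta=echo], [foxtrot]}: π^{-1}(V) = {bravo, delta, echo, foxtrot} ∈ τ ✓.
  V = {[charlie], [delta=echo], [foxtrot]}: π^{-1}(V) = {charlie, delta, echo, foxtrot} ∉ τ ✗.
  V = {[bravo], [charlie], [delta=echo], [foxtrot]}: π^{-1}(V) = {bravo, charlie, delta, echo, foxtrot} ∈ τ ✓.
Open sets in the quotient: τ_Q = {{}, {[bravo], [delta=echo]}, {[bravo], [delta=echo], [foxtrot]}, {[bravo], [charlie], [delta=echo], [foxtrot]}} (4 elements).


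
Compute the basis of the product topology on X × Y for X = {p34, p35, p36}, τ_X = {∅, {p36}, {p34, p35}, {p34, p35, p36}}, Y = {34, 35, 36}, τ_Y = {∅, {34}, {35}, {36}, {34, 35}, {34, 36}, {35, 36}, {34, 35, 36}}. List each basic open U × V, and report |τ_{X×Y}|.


Basis B = {∅ × ∅, {p36} × {34}, {p36} × {35}, {p36} × {36}, {p34, p35} × {34}, {p34, p35} × {35}, {p34, p35} × {36}, {p36} × {34, 35}, {p36} × {34, 36}, {p36} × {35, 36}, {p34, p35, p36} × {34}, {p34, p35, p36} × {35}, {p34, p35, p36} × {36}, {p36} × {34, 35, 36}, {p34, p35} × {34, 35}, {p34, p35} × {34, 36}, {p34, p35} × {35, 36}, {p34, p35} × {34, 35, 36}, {p34, p35, p36} × {34, 35}, {p34, p35, p36} × {34, 36}, {p34, p35, p36} × {35, 36}, {p34, p35, p36} × {34, 35, 36}}; |τ_{X×Y}| = 64.

Enumerate products U × V with U ∈ τ_X, V ∈ τ_Y (deduplicated):
  ∅ × ∅ = {} (∅)
  {p36} × {34} = {(p36,34)}
  {p36} × {35} = {(p36,35)}
  {p36} × {36} = {(p36,36)}
  {p34, p35} × {34} = {(p34,34), (p35,34)}
  {p34, p35} × {35} = {(p34,35), (p35,35)}
  {p34, p35} × {36} = {(p34,36), (p35,36)}
  {p36} × {34, 35} = {(p36,34), (p36,35)}
  {p36} × {34, 36} = {(p36,34), (p36,36)}
  {p36} × {35, 36} = {(p36,35), (p36,36)}
  {p34, p35, p36} × {34} = {(p34,34), (p35,34), (p36,34)}
  {p34, p35, p36} × {35} = {(p34,35), (p35,35), (p36,35)}
  {p34, p35, p36} × {36} = {(p34,36), (p35,36), (p36,36)}
  {p36} × {34, 35, 36} = {(p36,34), (p36,35), (p36,36)}
  {p34, p35} × {34, 35} = {(p34,34), (p34,35), (p35,34), (p35,35)}
  {p34, p35} × {34, 36} = {(p34,34), (p34,36), (p35,34), (p35,36)}
  {p34, p35} × {35, 36} = {(p34,35), (p34,36), (p35,35), (p35,36)}
  {p34, p35} × {34, 35, 36} = {(p34,34), (p34,35), (p34,36), (p35,34), (p35,35), (p35,36)}
  {p34, p35, p36} × {34, 35} = {(p34,34), (p34,35), (p35,34), (p35,35), (p36,34), (p36,35)}
  {p34, p35, p36} × {34, 36} = {(p34,34), (p34,36), (p35,34), (p35,36), (p36,34), (p36,36)}
  {p34, p35, p36} × {35, 36} = {(p34,35), (p34,36), (p35,35), (p35,36), (p36,35), (p36,36)}
  {p34, p35, p36} × {34, 35, 36} = {(p34,34), (p34,35), (p34,36), (p35,34), (p35,35), (p35,36), (p36,34), (p36,35), (p36,36)}
These 22 distinct sets form the basis B.
Close under arbitrary unions to get τ_{X×Y}; counting gives |τ_{X×Y}| = 64.


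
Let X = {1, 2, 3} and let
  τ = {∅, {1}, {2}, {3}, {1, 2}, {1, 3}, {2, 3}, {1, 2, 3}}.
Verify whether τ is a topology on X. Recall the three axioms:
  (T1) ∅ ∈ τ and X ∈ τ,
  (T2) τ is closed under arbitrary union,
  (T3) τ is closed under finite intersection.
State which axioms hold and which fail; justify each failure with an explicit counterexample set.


τ IS a topology on X.

Axiom (T1): ∅ ∈ τ? Yes; X ∈ τ? Yes.
Axiom (T2/T3): check pairwise unions and intersections of members of τ.
All pairwise intersections and unions checked — each lies in τ. Therefore τ satisfies (T1), (T2), (T3): it IS a topology on X.


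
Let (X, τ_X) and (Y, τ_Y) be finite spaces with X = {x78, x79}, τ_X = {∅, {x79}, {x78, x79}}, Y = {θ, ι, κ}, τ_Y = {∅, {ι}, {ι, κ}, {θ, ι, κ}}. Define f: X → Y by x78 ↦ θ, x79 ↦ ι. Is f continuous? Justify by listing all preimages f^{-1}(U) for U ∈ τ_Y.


f IS continuous.

Compute f^{-1}(U) for each U ∈ τ_Y:
  U = ∅: f^{-1}(U) = ∅ ∈ τ_X ✓.
  U = {ι}: f^{-1}(U) = {x79} ∈ τ_X ✓.
  U = {ι, κ}: f^{-1}(U) = {x79} ∈ τ_X ✓.
  U = {θ, ι, κ}: f^{-1}(U) = {x78, x79} ∈ τ_X ✓.
Every preimage lies in τ_X, so f IS continuous.


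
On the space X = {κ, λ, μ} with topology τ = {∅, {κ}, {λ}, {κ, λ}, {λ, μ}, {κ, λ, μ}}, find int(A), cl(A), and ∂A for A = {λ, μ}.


int(A) = {λ, μ}, cl(A) = {λ, μ}, ∂A = ∅.

Closed sets in (X, τ) are complements of opens:
  closed(X, τ) = {∅, {κ}, {μ}, {κ, μ}, {λ, μ}, {κ, λ, μ}}.
int(A) = ⋃ {U ∈ τ : U ⊆ A}. Opens contained in A: ∅, {λ}, {λ, μ}.
Taking the union of these: int(A) = {λ, μ}.
cl(A) = ⋂ {C closed : A ⊆ C}. Closed sets containing A: {λ, μ}, {κ, λ, μ}.
Intersecting these: cl(A) = {λ, μ}.
∂A = cl(A) ∖ int(A) = {λ, μ} ∖ {λ, μ} = ∅.


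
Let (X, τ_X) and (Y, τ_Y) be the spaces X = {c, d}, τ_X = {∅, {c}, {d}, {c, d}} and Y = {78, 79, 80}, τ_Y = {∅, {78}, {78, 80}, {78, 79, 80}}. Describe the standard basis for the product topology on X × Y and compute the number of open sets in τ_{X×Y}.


Basis B = {∅ × ∅, {c} × {78}, {d} × {78}, {c} × {78, 80}, {c, d} × {78}, {d} × {78, 80}, {c} × {78, 79, 80}, {d} × {78, 79, 80}, {c, d} × {78, 80}, {c, d} × {78, 79, 80}}; |τ_{X×Y}| = 16.

Enumerate products U × V with U ∈ τ_X, V ∈ τ_Y (deduplicated):
  ∅ × ∅ = {} (∅)
  {c} × {78} = {(c,78)}
  {d} × {78} = {(d,78)}
  {c} × {78, 80} = {(c,78), (c,80)}
  {c, d} × {78} = {(c,78), (d,78)}
  {d} × {78, 80} = {(d,78), (d,80)}
  {c} × {78, 79, 80} = {(c,78), (c,79), (c,80)}
  {d} × {78, 79, 80} = {(d,78), (d,79), (d,80)}
  {c, d} × {78, 80} = {(c,78), (c,80), (d,78), (d,80)}
  {c, d} × {78, 79, 80} = {(c,78), (c,79), (c,80), (d,78), (d,79), (d,80)}
These 10 distinct sets form the basis B.
Close under arbitrary unions to get τ_{X×Y}; counting gives |τ_{X×Y}| = 16.


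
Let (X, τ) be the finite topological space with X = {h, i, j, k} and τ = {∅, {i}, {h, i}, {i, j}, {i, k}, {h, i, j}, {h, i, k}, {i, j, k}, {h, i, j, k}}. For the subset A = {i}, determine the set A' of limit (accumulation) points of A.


A' = {h, j, k}

For each x ∈ X, list the open sets U ∈ τ with x ∈ U, then check whether U ∩ (A ∖ {x}) ≠ ∅ for every such U.
  x = h: opens ∋ x are {h, i}, {h, i, j}, {h, i, k}, {h, i, j, k}; each meets A ∖ {h}, so x IS a limit point.
  x = i: open {i} ∋ x has {i} ∩ (A ∖ {i}) = ∅, so x is NOT a limit point.
  x = j: opens ∋ x are {i, j}, {h, i, j}, {i, j, k}, {h, i, j, k}; each meets A ∖ {j}, so x IS a limit point.
  x = k: opens ∋ x are {i, k}, {h, i, k}, {i, j, k}, {h, i, j, k}; each meets A ∖ {k}, so x IS a limit point.
Collecting: A' = {h, j, k}.


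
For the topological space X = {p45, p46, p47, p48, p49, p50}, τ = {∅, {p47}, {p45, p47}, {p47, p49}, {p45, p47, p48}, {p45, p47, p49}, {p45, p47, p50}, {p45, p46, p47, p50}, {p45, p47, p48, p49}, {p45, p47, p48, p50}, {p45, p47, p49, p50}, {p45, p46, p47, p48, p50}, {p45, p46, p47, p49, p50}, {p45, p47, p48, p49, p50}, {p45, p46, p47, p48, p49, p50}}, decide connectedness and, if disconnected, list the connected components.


(X, τ) is connected.

Find clopen sets (U ∈ τ with X ∖ U ∈ τ):
  U = ∅, X ∖ U = {p45, p46, p47, p48, p49, p50} — both open, so U is clopen.
  U = {p45, p46, p47, p48, p49, p50}, X ∖ U = ∅ — both open, so U is clopen.
Only trivial clopens (∅ and X) exist, so (X, τ) is connected.
Compute connected components by grouping points that agree on all clopens:
  component: {p45, p46, p47, p48, p49, p50}


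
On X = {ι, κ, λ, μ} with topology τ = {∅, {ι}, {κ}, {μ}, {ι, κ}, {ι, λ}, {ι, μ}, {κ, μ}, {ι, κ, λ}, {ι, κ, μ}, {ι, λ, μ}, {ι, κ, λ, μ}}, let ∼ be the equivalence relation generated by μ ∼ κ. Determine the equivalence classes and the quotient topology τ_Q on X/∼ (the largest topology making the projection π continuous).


X/∼ = {[ι], [κ=μ], [λ]}; |τ_Q| = 6.

Equivalence classes: [ι], [κ=μ], [λ].
Quotient map π: X → X/∼ sends ι ↦ [ι], κ ↦ [κ=μ], λ ↦ [λ], μ ↦ [κ=μ].
For each subset V ⊆ X/∼, compute π^{-1}(V) ⊆ X and check whether π^{-1}(V) ∈ τ. V is open in τ_Q iff π^{-1}(V) ∈ τ.
  V = {}: π^{-1}(V) = ∅ ∈ τ ✓.
  V = {[ι]}: π^{-1}(V) = {ι} ∈ τ ✓.
  V = {[κ=μ]}: π^{-1}(V) = {κ, μ} ∈ τ ✓.
  V = {[ι], [κ=μ]}: π^{-1}(V) = {ι, κ, μ} ∈ τ ✓.
  V = {[λ]}: π^{-1}(V) = {λ} ∉ τ ✗.
  V = {[ι], [λ]}: π^{-1}(V) = {ι, λ} ∈ τ ✓.
  V = {[κ=μ], [λ]}: π^{-1}(V) = {κ, λ, μ} ∉ τ ✗.
  V = {[ι], [κ=μ], [λ]}: π^{-1}(V) = {ι, κ, λ, μ} ∈ τ ✓.
Open sets in the quotient: τ_Q = {{}, {[ι]}, {[κ=μ]}, {[ι], [κ=μ]}, {[ι], [λ]}, {[ι], [κ=μ], [λ]}} (6 elements).


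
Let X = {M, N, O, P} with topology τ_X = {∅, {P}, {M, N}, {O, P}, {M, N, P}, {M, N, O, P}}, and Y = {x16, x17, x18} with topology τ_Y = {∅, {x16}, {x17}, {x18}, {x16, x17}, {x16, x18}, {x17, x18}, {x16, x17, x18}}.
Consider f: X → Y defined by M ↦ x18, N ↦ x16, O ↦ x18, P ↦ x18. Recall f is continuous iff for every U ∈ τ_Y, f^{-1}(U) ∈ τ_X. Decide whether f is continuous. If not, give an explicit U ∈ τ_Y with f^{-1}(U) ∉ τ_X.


f is NOT continuous.

Compute f^{-1}(U) for each U ∈ τ_Y:
  U = ∅: f^{-1}(U) = ∅ ∈ τ_X ✓.
  U = {x16}: f^{-1}(U) = {N} ∉ τ_X ✗.
  U = {x17}: f^{-1}(U) = ∅ ∈ τ_X ✓.
  U = {x18}: f^{-1}(U) = {M, O, P} ∉ τ_X ✗.
  U = {x16, x17}: f^{-1}(U) = {N} ∉ τ_X ✗.
  U = {x16, x18}: f^{-1}(U) = {M, N, O, P} ∈ τ_X ✓.
  U = {x17, x18}: f^{-1}(U) = {M, O, P} ∉ τ_X ✗.
  U = {x16, x17, x18}: f^{-1}(U) = {M, N, O, P} ∈ τ_X ✓.
Found U = {x16} with f^{-1}(U) = {N} not in τ_X. Therefore f is NOT continuous.


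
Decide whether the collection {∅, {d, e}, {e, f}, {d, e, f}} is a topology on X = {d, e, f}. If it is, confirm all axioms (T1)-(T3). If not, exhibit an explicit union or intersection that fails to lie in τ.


τ is NOT a topology on X.

Axiom (T1): ∅ ∈ τ? Yes; X ∈ τ? Yes.
Axiom (T2/T3): check pairwise unions and intersections of members of τ.
Counterexample for (T3): {d, e} ∩ {e, f} = {e} ∉ τ. Therefore τ is NOT a topology.


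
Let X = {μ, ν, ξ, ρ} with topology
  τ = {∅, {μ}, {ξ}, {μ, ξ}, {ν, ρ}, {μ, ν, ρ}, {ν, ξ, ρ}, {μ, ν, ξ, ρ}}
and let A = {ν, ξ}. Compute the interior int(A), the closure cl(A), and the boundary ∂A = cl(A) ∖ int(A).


int(A) = {ξ}, cl(A) = {ν, ξ, ρ}, ∂A = {ν, ρ}.

Closed sets in (X, τ) are complements of opens:
  closed(X, τ) = {∅, {μ}, {ξ}, {μ, ξ}, {ν, ρ}, {μ, ν, ρ}, {ν, ξ, ρ}, {μ, ν, ξ, ρ}}.
int(A) = ⋃ {U ∈ τ : U ⊆ A}. Opens contained in A: ∅, {ξ}.
Taking the union of these: int(A) = {ξ}.
cl(A) = ⋂ {C closed : A ⊆ C}. Closed sets containing A: {ν, ξ, ρ}, {μ, ν, ξ, ρ}.
Intersecting these: cl(A) = {ν, ξ, ρ}.
∂A = cl(A) ∖ int(A) = {ν, ξ, ρ} ∖ {ξ} = {ν, ρ}.


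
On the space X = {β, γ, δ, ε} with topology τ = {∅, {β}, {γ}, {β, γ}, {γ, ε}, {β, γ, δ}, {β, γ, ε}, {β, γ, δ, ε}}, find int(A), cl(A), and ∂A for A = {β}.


int(A) = {β}, cl(A) = {β, δ}, ∂A = {δ}.

Closed sets in (X, τ) are complements of opens:
  closed(X, τ) = {∅, {δ}, {ε}, {β, δ}, {δ, ε}, {β, δ, ε}, {γ, δ, ε}, {β, γ, δ, ε}}.
int(A) = ⋃ {U ∈ τ : U ⊆ A}. Opens contained in A: ∅, {β}.
Taking the union of these: int(A) = {β}.
cl(A) = ⋂ {C closed : A ⊆ C}. Closed sets containing A: {β, δ}, {β, δ, ε}, {β, γ, δ, ε}.
Intersecting these: cl(A) = {β, δ}.
∂A = cl(A) ∖ int(A) = {β, δ} ∖ {β} = {δ}.


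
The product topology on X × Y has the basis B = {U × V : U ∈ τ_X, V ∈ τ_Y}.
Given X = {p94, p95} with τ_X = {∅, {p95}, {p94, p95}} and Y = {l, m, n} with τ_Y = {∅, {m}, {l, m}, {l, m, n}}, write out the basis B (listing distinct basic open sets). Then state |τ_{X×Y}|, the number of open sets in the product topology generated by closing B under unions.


Basis B = {∅ × ∅, {p95} × {m}, {p94, p95} × {m}, {p95} × {l, m}, {p95} × {l, m, n}, {p94, p95} × {l, m}, {p94, p95} × {l, m, n}}; |τ_{X×Y}| = 10.

Enumerate products U × V with U ∈ τ_X, V ∈ τ_Y (deduplicated):
  ∅ × ∅ = {} (∅)
  {p95} × {m} = {(p95,m)}
  {p94, p95} × {m} = {(p94,m), (p95,m)}
  {p95} × {l, m} = {(p95,l), (p95,m)}
  {p95} × {l, m, n} = {(p95,l), (p95,m), (p95,n)}
  {p94, p95} × {l, m} = {(p94,l), (p94,m), (p95,l), (p95,m)}
  {p94, p95} × {l, m, n} = {(p94,l), (p94,m), (p94,n), (p95,l), (p95,m), (p95,n)}
These 7 distinct sets form the basis B.
Close under arbitrary unions to get τ_{X×Y}; counting gives |τ_{X×Y}| = 10.


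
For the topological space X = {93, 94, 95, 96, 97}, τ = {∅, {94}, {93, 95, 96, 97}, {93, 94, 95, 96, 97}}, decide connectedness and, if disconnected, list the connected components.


(X, τ) is disconnected; components = [{94}, {93, 95, 96, 97}].

Find clopen sets (U ∈ τ with X ∖ U ∈ τ):
  U = ∅, X ∖ U = {93, 94, 95, 96, 97} — both open, so U is clopen.
  U = {94}, X ∖ U = {93, 95, 96, 97} — both open, so U is clopen.
  U = {93, 95, 96, 97}, X ∖ U = {94} — both open, so U is clopen.
  U = {93, 94, 95, 96, 97}, X ∖ U = ∅ — both open, so U is clopen.
Nontrivial clopen(s) exist: e.g. {94}. So (X, τ) is disconnected.
Compute connected components by grouping points that agree on all clopens:
  component: {94}
  component: {93, 95, 96, 97}


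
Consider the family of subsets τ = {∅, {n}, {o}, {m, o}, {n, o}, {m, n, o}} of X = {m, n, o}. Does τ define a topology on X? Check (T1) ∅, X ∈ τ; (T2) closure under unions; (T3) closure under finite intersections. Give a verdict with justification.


τ IS a topology on X.

Axiom (T1): ∅ ∈ τ? Yes; X ∈ τ? Yes.
Axiom (T2/T3): check pairwise unions and intersections of members of τ.
All pairwise intersections and unions checked — each lies in τ. Therefore τ satisfies (T1), (T2), (T3): it IS a topology on X.


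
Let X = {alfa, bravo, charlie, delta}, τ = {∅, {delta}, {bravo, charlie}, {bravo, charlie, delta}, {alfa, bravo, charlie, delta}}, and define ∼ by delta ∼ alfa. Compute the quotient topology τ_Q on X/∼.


X/∼ = {[alfa=delta], [bravo], [charlie]}; |τ_Q| = 3.

Equivalence classes: [alfa=delta], [bravo], [charlie].
Quotient map π: X → X/∼ sends alfa ↦ [alfa=delta], bravo ↦ [bravo], charlie ↦ [charlie], delta ↦ [alfa=delta].
For each subset V ⊆ X/∼, compute π^{-1}(V) ⊆ X and check whether π^{-1}(V) ∈ τ. V is open in τ_Q iff π^{-1}(V) ∈ τ.
  V = {}: π^{-1}(V) = ∅ ∈ τ ✓.
  V = {[alfa=delta]}: π^{-1}(V) = {alfa, delta} ∉ τ ✗.
  V = {[bravo]}: π^{-1}(V) = {bravo} ∉ τ ✗.
  V = {[alfa=delta], [bravo]}: π^{-1}(V) = {alfa, bravo, delta} ∉ τ ✗.
  V = {[charlie]}: π^{-1}(V) = {charlie} ∉ τ ✗.
  V = {[alfa=delta], [charlie]}: π^{-1}(V) = {alfa, charlie, delta} ∉ τ ✗.
  V = {[bravo], [charlie]}: π^{-1}(V) = {bravo, charlie} ∈ τ ✓.
  V = {[alfa=delta], [bravo], [charlie]}: π^{-1}(V) = {alfa, bravo, charlie, delta} ∈ τ ✓.
Open sets in the quotient: τ_Q = {{}, {[bravo], [charlie]}, {[alfa=delta], [bravo], [charlie]}} (3 elements).


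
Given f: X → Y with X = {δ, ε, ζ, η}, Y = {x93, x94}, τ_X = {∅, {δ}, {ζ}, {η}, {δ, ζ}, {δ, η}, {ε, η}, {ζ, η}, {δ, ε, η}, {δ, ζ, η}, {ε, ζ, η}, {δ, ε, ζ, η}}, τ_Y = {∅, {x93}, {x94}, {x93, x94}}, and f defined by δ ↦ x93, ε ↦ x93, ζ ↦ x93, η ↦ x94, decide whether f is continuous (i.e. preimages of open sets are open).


f is NOT continuous.

Compute f^{-1}(U) for each U ∈ τ_Y:
  U = ∅: f^{-1}(U) = ∅ ∈ τ_X ✓.
  U = {x93}: f^{-1}(U) = {δ, ε, ζ} ∉ τ_X ✗.
  U = {x94}: f^{-1}(U) = {η} ∈ τ_X ✓.
  U = {x93, x94}: f^{-1}(U) = {δ, ε, ζ, η} ∈ τ_X ✓.
Found U = {x93} with f^{-1}(U) = {δ, ε, ζ} not in τ_X. Therefore f is NOT continuous.


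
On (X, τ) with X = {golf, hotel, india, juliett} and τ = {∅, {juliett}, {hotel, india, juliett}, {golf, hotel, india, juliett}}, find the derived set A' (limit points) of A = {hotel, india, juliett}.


A' = {golf, hotel, india}

For each x ∈ X, list the open sets U ∈ τ with x ∈ U, then check whether U ∩ (A ∖ {x}) ≠ ∅ for every such U.
  x = golf: opens ∋ x are {golf, hotel, india, juliett}; each meets A ∖ {golf}, so x IS a limit point.
  x = hotel: opens ∋ x are {hotel, india, juliett}, {golf, hotel, india, juliett}; each meets A ∖ {hotel}, so x IS a limit point.
  x = india: opens ∋ x are {hotel, india, juliett}, {golf, hotel, india, juliett}; each meets A ∖ {india}, so x IS a limit point.
  x = juliett: open {juliett} ∋ x has {juliett} ∩ (A ∖ {juliett}) = ∅, so x is NOT a limit point.
Collecting: A' = {golf, hotel, india}.


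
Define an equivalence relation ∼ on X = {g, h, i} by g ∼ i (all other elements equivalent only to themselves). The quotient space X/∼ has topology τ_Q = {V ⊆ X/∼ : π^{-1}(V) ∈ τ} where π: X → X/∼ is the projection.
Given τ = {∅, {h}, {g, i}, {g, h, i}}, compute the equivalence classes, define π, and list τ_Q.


X/∼ = {[g=i], [h]}; |τ_Q| = 4.

Equivalence classes: [g=i], [h].
Quotient map π: X → X/∼ sends g ↦ [g=i], h ↦ [h], i ↦ [g=i].
For each subset V ⊆ X/∼, compute π^{-1}(V) ⊆ X and check whether π^{-1}(V) ∈ τ. V is open in τ_Q iff π^{-1}(V) ∈ τ.
  V = {}: π^{-1}(V) = ∅ ∈ τ ✓.
  V = {[g=i]}: π^{-1}(V) = {g, i} ∈ τ ✓.
  V = {[h]}: π^{-1}(V) = {h} ∈ τ ✓.
  V = {[g=i], [h]}: π^{-1}(V) = {g, h, i} ∈ τ ✓.
Open sets in the quotient: τ_Q = {{}, {[g=i]}, {[h]}, {[g=i], [h]}} (4 elements).


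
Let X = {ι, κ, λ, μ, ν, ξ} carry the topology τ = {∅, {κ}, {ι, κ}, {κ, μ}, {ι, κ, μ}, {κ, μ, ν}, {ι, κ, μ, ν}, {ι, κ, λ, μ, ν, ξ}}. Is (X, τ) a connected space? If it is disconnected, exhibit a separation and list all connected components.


(X, τ) is connected.

Find clopen sets (U ∈ τ with X ∖ U ∈ τ):
  U = ∅, X ∖ U = {ι, κ, λ, μ, ν, ξ} — both open, so U is clopen.
  U = {ι, κ, λ, μ, ν, ξ}, X ∖ U = ∅ — both open, so U is clopen.
Only trivial clopens (∅ and X) exist, so (X, τ) is connected.
Compute connected components by grouping points that agree on all clopens:
  component: {ι, κ, λ, μ, ν, ξ}


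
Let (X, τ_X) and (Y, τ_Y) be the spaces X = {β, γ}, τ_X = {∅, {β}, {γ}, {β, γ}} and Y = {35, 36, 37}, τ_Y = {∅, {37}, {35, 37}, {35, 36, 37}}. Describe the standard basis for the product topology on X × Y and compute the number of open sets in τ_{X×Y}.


Basis B = {∅ × ∅, {β} × {37}, {γ} × {37}, {β} × {35, 37}, {β, γ} × {37}, {γ} × {35, 37}, {β} × {35, 36, 37}, {γ} × {35, 36, 37}, {β, γ} × {35, 37}, {β, γ} × {35, 36, 37}}; |τ_{X×Y}| = 16.

Enumerate products U × V with U ∈ τ_X, V ∈ τ_Y (deduplicated):
  ∅ × ∅ = {} (∅)
  {β} × {37} = {(β,37)}
  {γ} × {37} = {(γ,37)}
  {β} × {35, 37} = {(β,35), (β,37)}
  {β, γ} × {37} = {(β,37), (γ,37)}
  {γ} × {35, 37} = {(γ,35), (γ,37)}
  {β} × {35, 36, 37} = {(β,35), (β,36), (β,37)}
  {γ} × {35, 36, 37} = {(γ,35), (γ,36), (γ,37)}
  {β, γ} × {35, 37} = {(β,35), (β,37), (γ,35), (γ,37)}
  {β, γ} × {35, 36, 37} = {(β,35), (β,36), (β,37), (γ,35), (γ,36), (γ,37)}
These 10 distinct sets form the basis B.
Close under arbitrary unions to get τ_{X×Y}; counting gives |τ_{X×Y}| = 16.
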